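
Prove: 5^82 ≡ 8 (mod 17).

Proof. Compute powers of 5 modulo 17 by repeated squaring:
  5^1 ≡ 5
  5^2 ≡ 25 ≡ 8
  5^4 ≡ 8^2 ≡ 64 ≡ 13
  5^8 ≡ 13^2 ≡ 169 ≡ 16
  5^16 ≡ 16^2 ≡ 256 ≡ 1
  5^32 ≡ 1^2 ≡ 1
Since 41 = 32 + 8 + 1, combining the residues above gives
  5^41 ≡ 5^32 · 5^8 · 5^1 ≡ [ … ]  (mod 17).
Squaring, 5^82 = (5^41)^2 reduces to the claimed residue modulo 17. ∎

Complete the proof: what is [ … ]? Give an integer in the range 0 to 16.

Multiply the listed residues: 1 · 16 · 5 = 16 → 80.
Reducing modulo 17: 80 = 4·17 + 12, so 5^41 ≡ 12.

12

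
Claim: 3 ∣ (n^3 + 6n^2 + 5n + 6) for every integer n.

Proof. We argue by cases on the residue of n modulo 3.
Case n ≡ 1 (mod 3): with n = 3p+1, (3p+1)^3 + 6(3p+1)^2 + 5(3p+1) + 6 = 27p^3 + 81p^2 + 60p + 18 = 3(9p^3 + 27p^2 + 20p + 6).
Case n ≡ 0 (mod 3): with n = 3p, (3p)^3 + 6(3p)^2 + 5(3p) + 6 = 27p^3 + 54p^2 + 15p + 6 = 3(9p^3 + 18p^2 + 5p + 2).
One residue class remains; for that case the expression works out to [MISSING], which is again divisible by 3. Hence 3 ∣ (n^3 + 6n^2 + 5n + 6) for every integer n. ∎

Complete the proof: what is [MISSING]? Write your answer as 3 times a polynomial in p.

Only n ≡ 2 (mod 3) is unaccounted for. Put n = 3p+2:
(3p+2)^3 + 6(3p+2)^2 + 5(3p+2) + 6 expands to 27p^3 + 108p^2 + 123p + 48,
and factoring out 3 leaves 3(9p^3 + 36p^2 + 41p + 16).

3(9p^3 + 36p^2 + 41p + 16)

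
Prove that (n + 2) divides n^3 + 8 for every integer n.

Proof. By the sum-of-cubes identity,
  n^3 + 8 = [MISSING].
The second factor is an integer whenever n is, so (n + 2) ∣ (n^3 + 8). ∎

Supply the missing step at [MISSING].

(n + 2)(n^2 - 2n + 4)

Polynomial division of n^3 + 8 by n + 2 leaves remainder 0 and quotient n^2 - 2n + 4.
Hence n^3 + 8 = (n + 2)(n^2 - 2n + 4).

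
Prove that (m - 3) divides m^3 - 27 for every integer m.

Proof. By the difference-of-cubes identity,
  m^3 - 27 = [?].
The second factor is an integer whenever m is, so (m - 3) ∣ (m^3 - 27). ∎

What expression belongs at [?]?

(m - 3)(m^2 + 3m + 9)

a^3 - b^3 = (a - b)(a^2 + ab + b^2). With a = m, b = 3:
m^3 - 27 = (m - 3)(m^2 + 3m + 9).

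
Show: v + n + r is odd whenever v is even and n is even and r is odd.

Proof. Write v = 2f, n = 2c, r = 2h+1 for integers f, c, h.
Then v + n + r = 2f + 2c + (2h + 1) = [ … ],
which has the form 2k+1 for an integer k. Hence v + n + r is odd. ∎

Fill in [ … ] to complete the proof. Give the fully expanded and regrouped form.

2f + 2c + (2h + 1) = 2c + 2f + 2h + 1
= 2(c + f + h) + 1.
Since c + f + h is an integer, the sum is of the form 2k+1 for an integer k.

2(c + f + h) + 1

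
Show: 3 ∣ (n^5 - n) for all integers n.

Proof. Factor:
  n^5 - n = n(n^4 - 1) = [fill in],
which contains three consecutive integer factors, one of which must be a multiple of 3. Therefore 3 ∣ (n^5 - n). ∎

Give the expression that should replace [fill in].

n^4 - 1 = (n^2 - 1)(n^2 + 1), and n^2 - 1 = (n-1)(n+1).
So n(n^4 - 1) = (n - 1)n(n + 1)(n^2 + 1).

(n - 1)n(n + 1)(n^2 + 1)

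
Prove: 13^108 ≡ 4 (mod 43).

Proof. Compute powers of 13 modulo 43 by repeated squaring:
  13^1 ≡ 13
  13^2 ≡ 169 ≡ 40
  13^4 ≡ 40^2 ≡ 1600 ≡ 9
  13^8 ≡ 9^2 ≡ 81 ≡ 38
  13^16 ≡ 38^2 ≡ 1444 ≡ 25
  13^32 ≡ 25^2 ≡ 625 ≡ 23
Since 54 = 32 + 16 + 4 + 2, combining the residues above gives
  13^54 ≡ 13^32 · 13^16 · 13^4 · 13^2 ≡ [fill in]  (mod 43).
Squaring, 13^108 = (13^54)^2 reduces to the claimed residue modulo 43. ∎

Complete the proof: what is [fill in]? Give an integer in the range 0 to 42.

41

13^32 · 13^16 · 13^4 · 13^2 ≡ 23 · 25 · 9 · 40 = 207000.
207000 mod 43 = 41, so 13^54 ≡ 41 (mod 43).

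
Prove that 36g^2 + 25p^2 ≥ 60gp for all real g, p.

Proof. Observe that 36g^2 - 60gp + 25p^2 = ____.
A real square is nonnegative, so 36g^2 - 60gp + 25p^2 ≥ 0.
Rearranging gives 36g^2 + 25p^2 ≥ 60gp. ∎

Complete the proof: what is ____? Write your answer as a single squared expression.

36g^2 - 60gp + 25p^2 is a perfect-square trinomial: the outer terms are (6g)^2 and (5p)^2, and the cross term is -2·6g·5p.
So 36g^2 - 60gp + 25p^2 = (6g - 5p)^2 ≥ 0.

(6g - 5p)^2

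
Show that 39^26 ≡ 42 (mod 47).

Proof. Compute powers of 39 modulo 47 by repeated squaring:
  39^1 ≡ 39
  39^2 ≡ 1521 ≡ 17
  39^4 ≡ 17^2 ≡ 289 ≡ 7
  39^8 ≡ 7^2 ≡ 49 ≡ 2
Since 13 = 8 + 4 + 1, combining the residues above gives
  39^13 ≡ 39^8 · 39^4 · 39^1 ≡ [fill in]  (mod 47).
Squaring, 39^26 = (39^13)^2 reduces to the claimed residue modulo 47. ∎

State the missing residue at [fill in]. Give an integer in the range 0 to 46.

Multiply the listed residues: 2 · 7 · 39 = 14 → 546.
Reducing modulo 47: 546 = 11·47 + 29, so 39^13 ≡ 29.

29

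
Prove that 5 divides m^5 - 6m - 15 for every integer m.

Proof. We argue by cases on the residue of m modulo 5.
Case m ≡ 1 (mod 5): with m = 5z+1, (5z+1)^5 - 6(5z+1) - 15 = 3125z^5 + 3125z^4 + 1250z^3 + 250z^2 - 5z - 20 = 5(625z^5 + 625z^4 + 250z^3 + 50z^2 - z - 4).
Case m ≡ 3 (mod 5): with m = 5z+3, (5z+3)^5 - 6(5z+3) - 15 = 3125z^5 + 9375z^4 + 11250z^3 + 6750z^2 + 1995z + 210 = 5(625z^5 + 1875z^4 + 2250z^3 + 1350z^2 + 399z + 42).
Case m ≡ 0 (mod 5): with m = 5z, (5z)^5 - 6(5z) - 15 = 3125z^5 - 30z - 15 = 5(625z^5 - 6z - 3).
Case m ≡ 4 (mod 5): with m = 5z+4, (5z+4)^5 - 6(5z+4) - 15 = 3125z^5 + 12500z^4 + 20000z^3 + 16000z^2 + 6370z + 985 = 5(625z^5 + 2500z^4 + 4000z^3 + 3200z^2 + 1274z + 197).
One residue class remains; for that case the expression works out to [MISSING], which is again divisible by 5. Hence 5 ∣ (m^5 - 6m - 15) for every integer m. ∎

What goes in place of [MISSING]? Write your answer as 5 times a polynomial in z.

Only m ≡ 2 (mod 5) is unaccounted for. Put m = 5z+2:
(5z+2)^5 - 6(5z+2) - 15 expands to 3125z^5 + 6250z^4 + 5000z^3 + 2000z^2 + 370z + 5,
and factoring out 5 leaves 5(625z^5 + 1250z^4 + 1000z^3 + 400z^2 + 74z + 1).

5(625z^5 + 1250z^4 + 1000z^3 + 400z^2 + 74z + 1)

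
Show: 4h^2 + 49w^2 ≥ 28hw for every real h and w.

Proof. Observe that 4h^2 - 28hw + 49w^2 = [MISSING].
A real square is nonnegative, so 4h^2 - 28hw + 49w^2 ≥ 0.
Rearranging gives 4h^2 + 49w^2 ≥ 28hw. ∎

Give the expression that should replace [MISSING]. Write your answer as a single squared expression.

(2h - 7w)^2

The leading and trailing coefficients are 2^2 and 7^2, and 28 = 2·2·7, so the trinomial is (2h - 7w)^2.
Hence 4h^2 - 28hw + 49w^2 ≥ 0.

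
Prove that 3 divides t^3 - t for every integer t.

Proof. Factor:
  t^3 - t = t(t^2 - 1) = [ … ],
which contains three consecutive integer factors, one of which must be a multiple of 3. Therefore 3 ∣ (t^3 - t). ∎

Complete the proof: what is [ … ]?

t(t^2 - 1) = t(t - 1)(t + 1) = (t - 1)t(t + 1).
These three factors are consecutive integers, so their product is divisible by 3.

(t - 1)t(t + 1)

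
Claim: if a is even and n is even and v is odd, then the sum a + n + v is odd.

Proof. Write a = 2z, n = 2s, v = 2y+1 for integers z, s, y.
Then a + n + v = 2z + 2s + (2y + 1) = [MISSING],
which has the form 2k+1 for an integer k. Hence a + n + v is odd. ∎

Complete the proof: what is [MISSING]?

Expanding: 2z + 2s + (2y + 1) = 2s + 2y + 2z + 1.
Every term except the constant is even, so this is 2(s + y + z) + 1,
and s + y + z ∈ ℤ gives the required form.

2(s + y + z) + 1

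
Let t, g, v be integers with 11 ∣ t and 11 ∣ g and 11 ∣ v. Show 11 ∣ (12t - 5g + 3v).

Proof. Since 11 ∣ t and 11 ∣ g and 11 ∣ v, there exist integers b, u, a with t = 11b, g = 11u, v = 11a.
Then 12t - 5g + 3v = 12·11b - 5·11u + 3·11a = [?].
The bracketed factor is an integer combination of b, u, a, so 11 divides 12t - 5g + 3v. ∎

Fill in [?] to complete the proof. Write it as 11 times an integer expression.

11(3a + 12b - 5u)

Pull the common 11 out of every term: 12·11b - 5·11u + 3·11a = 11(3a + 12b - 5u).
3a + 12b - 5u is an integer, which exhibits the divisibility.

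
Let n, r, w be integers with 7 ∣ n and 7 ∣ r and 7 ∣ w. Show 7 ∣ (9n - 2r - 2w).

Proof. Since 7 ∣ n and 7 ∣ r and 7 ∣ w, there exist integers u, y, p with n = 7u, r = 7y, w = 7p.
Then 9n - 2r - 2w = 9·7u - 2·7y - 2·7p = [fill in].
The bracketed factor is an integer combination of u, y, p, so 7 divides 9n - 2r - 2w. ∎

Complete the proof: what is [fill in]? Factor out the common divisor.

Each term has a factor of 7: 9·7u - 2·7y - 2·7p = 7·(-2p + 9u - 2y).
Since -2p + 9u - 2y is an integer, 7 ∣ (9n - 2r - 2w).

7(-2p + 9u - 2y)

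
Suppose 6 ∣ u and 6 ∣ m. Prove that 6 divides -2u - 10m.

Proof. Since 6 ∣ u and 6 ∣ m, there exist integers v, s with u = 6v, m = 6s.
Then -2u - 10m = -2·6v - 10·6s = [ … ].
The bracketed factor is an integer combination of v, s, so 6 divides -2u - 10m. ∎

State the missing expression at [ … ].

Each term has a factor of 6: -2·6v - 10·6s = 6·(-10s - 2v).
Since -10s - 2v is an integer, 6 ∣ (-2u - 10m).

6(-10s - 2v)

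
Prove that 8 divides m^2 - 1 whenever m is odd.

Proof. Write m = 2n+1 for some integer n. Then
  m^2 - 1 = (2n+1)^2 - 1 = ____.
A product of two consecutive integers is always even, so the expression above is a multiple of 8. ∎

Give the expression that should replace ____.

(2n+1)^2 - 1 = 4n^2 + 4n + 1 - 1 = 4n^2 + 4n = 4n(n+1).
Since n and n+1 are consecutive, n(n+1) is even, and 4·(even) is a multiple of 8.

4n(n + 1)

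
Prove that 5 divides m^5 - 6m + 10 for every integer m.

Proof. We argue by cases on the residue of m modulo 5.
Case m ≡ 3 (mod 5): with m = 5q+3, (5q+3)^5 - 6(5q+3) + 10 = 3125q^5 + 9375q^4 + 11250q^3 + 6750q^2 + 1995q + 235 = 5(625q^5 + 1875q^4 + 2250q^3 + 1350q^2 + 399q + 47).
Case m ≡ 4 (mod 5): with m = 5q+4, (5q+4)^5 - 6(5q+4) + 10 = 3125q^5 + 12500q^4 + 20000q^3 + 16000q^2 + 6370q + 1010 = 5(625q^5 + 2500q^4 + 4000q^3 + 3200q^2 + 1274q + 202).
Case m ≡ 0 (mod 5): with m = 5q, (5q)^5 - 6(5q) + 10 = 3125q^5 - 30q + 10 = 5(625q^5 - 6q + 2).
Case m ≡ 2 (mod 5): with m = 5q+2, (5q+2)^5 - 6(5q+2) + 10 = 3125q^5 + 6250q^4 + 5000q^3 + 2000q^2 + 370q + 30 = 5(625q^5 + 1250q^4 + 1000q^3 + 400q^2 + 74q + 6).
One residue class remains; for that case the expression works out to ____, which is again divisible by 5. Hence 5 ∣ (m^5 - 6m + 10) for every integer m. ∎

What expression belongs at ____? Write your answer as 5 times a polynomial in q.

The residues treated are {3, 4, 0, 2}, so the missing case is m ≡ 1 (mod 5); write m = 5q+1.
Then (5q+1)^5 - 6(5q+1) + 10 = 3125q^5 + 3125q^4 + 1250q^3 + 250q^2 - 5q + 5 = 5(625q^5 + 625q^4 + 250q^3 + 50q^2 - q + 1).

5(625q^5 + 625q^4 + 250q^3 + 50q^2 - q + 1)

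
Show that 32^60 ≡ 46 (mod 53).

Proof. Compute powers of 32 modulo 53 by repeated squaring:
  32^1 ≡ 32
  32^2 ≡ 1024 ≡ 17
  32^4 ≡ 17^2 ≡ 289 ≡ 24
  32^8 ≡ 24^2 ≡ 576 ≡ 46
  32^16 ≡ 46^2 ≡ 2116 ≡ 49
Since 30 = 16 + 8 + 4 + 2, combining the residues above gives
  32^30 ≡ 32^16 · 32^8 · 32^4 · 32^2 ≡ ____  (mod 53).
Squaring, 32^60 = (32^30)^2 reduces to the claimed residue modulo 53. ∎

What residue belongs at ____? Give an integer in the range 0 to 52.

29

Multiply the listed residues: 49 · 46 · 24 · 17 = 2254 → 54096 → 919632.
Reducing modulo 53: 919632 = 17351·53 + 29, so 32^30 ≡ 29.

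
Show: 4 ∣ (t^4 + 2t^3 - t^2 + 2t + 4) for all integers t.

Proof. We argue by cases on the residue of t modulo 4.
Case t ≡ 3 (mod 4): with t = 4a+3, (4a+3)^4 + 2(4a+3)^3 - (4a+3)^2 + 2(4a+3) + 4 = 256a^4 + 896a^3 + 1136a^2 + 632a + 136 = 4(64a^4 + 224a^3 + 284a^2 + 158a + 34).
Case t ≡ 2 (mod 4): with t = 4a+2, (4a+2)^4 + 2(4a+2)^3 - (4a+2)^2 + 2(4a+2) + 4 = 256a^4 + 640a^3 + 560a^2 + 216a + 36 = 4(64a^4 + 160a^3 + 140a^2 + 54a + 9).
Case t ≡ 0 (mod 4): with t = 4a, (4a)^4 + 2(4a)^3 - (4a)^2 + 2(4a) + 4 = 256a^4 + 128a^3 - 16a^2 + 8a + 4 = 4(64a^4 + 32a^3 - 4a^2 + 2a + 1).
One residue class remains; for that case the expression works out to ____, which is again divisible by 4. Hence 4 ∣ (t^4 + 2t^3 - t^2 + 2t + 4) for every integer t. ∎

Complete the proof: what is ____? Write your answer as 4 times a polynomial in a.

4(64a^4 + 96a^3 + 44a^2 + 10a + 2)

The residues treated are {3, 2, 0}, so the missing case is t ≡ 1 (mod 4); write t = 4a+1.
Then (4a+1)^4 + 2(4a+1)^3 - (4a+1)^2 + 2(4a+1) + 4 = 256a^4 + 384a^3 + 176a^2 + 40a + 8 = 4(64a^4 + 96a^3 + 44a^2 + 10a + 2).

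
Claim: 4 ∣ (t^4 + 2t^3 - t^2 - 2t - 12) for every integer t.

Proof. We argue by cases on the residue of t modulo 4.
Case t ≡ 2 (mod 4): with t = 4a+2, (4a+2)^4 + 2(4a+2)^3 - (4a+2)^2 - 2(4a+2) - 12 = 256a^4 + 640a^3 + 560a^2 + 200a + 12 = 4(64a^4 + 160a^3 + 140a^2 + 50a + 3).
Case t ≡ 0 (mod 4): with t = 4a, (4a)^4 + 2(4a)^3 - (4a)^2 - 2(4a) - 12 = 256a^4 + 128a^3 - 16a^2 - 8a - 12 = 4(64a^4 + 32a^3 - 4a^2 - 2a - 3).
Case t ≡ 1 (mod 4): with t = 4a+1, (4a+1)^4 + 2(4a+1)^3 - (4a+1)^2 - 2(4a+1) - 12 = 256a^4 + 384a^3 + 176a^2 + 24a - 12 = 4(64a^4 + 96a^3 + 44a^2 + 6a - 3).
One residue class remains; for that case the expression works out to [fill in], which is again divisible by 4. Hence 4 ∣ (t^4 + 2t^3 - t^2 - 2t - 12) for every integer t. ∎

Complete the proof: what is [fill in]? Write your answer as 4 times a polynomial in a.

The residues treated are {2, 0, 1}, so the missing case is t ≡ 3 (mod 4); write t = 4a+3.
Then (4a+3)^4 + 2(4a+3)^3 - (4a+3)^2 - 2(4a+3) - 12 = 256a^4 + 896a^3 + 1136a^2 + 616a + 108 = 4(64a^4 + 224a^3 + 284a^2 + 154a + 27).

4(64a^4 + 224a^3 + 284a^2 + 154a + 27)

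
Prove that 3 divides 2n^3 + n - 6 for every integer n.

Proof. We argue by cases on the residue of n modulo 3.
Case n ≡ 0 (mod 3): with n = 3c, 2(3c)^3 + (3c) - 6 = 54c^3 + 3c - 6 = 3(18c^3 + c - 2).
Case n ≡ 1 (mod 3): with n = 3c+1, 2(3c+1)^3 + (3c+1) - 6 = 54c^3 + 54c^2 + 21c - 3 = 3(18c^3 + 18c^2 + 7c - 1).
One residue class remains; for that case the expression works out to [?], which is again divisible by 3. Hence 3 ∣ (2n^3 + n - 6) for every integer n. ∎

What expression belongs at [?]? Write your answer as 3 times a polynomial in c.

3(18c^3 + 36c^2 + 25c + 4)

The residues treated are {0, 1}, so the missing case is n ≡ 2 (mod 3); write n = 3c+2.
Then 2(3c+2)^3 + (3c+2) - 6 = 54c^3 + 108c^2 + 75c + 12 = 3(18c^3 + 36c^2 + 25c + 4).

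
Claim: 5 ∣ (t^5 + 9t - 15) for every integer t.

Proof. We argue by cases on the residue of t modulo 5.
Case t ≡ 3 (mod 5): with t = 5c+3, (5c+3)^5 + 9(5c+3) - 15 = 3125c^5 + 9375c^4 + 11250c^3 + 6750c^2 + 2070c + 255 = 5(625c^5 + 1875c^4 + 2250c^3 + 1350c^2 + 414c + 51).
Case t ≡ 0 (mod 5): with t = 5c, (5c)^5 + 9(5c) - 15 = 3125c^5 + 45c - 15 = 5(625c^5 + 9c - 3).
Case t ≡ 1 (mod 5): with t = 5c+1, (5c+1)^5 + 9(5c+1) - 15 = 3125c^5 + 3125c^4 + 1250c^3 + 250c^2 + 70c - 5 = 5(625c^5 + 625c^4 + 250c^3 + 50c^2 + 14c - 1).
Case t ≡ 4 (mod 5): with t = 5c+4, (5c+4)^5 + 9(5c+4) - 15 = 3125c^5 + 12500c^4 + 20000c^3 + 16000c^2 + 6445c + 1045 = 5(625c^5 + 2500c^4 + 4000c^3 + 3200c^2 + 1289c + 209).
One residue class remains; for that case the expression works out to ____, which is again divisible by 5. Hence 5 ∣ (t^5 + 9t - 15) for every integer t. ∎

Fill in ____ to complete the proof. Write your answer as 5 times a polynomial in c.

5(625c^5 + 1250c^4 + 1000c^3 + 400c^2 + 89c + 7)

Only t ≡ 2 (mod 5) is unaccounted for. Put t = 5c+2:
(5c+2)^5 + 9(5c+2) - 15 expands to 3125c^5 + 6250c^4 + 5000c^3 + 2000c^2 + 445c + 35,
and factoring out 5 leaves 5(625c^5 + 1250c^4 + 1000c^3 + 400c^2 + 89c + 7).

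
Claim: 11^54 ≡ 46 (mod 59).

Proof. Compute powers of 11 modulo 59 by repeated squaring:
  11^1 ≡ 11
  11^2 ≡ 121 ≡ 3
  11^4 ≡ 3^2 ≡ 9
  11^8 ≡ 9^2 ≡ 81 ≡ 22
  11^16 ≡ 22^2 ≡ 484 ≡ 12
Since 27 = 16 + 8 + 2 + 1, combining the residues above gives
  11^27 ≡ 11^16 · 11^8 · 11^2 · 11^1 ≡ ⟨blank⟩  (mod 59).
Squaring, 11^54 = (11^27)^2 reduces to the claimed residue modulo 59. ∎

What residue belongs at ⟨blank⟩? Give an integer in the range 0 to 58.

39

11^16 · 11^8 · 11^2 · 11^1 ≡ 12 · 22 · 3 · 11 = 8712.
8712 mod 59 = 39, so 11^27 ≡ 39 (mod 59).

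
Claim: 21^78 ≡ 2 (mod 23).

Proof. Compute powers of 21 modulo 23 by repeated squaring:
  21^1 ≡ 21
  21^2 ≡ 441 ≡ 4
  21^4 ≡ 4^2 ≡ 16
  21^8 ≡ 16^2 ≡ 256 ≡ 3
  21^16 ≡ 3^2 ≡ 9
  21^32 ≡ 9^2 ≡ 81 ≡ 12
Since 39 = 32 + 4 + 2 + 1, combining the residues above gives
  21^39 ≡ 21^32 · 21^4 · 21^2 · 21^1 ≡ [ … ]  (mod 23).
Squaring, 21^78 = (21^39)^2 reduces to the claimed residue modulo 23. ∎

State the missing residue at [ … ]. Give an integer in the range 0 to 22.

5

Multiply the listed residues: 12 · 16 · 4 · 21 = 192 → 768 → 16128.
Reducing modulo 23: 16128 = 701·23 + 5, so 21^39 ≡ 5.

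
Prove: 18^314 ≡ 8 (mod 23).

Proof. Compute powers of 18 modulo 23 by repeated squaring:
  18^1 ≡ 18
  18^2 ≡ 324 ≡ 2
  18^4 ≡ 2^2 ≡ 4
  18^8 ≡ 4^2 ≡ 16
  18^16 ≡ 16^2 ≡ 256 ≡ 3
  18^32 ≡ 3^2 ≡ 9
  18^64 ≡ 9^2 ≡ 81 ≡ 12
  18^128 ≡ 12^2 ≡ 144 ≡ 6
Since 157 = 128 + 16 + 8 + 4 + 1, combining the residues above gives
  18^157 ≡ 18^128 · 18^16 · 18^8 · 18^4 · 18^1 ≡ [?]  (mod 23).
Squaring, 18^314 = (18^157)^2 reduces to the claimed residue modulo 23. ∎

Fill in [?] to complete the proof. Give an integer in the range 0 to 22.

Multiply the listed residues: 6 · 3 · 16 · 4 · 18 = 18 → 288 → 1152 → 20736.
Reducing modulo 23: 20736 = 901·23 + 13, so 18^157 ≡ 13.

13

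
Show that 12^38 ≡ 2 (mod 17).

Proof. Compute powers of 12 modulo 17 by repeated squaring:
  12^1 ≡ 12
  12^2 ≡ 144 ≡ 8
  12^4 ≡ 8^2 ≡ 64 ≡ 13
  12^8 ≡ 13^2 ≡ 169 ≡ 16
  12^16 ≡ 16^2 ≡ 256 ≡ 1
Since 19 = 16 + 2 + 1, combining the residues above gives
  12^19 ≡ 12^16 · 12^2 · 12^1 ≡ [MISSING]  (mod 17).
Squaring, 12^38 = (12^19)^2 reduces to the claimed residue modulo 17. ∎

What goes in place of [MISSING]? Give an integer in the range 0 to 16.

11

Multiply the listed residues: 1 · 8 · 12 = 8 → 96.
Reducing modulo 17: 96 = 5·17 + 11, so 12^19 ≡ 11.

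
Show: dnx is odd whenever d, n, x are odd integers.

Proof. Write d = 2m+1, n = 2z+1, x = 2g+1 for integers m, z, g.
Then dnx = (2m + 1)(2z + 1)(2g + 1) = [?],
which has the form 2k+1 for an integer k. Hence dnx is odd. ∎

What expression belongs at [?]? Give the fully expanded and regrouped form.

2(4gmz + 2gm + 2gz + g + 2mz + m + z) + 1

Expanding: (2m + 1)(2z + 1)(2g + 1) = 8gmz + 4gm + 4gz + 2g + 4mz + 2m + 2z + 1.
Every term except the constant is even, so this is 2(4gmz + 2gm + 2gz + g + 2mz + m + z) + 1,
and 4gmz + 2gm + 2gz + g + 2mz + m + z ∈ ℤ gives the required form.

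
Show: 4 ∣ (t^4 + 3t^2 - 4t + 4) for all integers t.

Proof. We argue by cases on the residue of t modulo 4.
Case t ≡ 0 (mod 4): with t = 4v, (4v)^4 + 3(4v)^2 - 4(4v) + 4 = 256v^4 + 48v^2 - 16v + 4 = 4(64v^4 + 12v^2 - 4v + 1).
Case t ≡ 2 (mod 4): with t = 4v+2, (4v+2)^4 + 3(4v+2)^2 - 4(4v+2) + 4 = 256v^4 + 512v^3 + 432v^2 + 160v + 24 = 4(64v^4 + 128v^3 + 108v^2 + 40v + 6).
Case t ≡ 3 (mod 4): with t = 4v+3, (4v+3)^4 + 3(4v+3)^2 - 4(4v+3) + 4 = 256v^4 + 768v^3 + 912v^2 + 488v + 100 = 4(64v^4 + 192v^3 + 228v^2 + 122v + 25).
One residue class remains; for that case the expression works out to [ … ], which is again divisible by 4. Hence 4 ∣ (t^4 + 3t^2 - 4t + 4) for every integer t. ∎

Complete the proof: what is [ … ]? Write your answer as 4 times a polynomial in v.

4(64v^4 + 64v^3 + 36v^2 + 6v + 1)

The residues treated are {0, 2, 3}, so the missing case is t ≡ 1 (mod 4); write t = 4v+1.
Then (4v+1)^4 + 3(4v+1)^2 - 4(4v+1) + 4 = 256v^4 + 256v^3 + 144v^2 + 24v + 4 = 4(64v^4 + 64v^3 + 36v^2 + 6v + 1).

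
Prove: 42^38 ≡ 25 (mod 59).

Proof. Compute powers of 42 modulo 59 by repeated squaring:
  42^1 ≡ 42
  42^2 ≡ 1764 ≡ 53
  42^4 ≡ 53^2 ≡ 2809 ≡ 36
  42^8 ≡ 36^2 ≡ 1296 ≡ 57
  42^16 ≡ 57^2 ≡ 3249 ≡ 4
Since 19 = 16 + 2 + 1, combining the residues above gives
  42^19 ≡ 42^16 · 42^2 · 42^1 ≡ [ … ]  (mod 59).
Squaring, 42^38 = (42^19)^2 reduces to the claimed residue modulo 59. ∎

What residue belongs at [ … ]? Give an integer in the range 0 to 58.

42^16 · 42^2 · 42^1 ≡ 4 · 53 · 42 = 8904.
8904 mod 59 = 54, so 42^19 ≡ 54 (mod 59).

54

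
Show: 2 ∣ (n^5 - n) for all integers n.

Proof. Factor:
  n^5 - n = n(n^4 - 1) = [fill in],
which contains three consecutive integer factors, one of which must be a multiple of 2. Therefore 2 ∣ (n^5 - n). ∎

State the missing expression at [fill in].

n^4 - 1 = (n^2 - 1)(n^2 + 1), and n^2 - 1 = (n-1)(n+1).
So n(n^4 - 1) = (n - 1)n(n + 1)(n^2 + 1).

(n - 1)n(n + 1)(n^2 + 1)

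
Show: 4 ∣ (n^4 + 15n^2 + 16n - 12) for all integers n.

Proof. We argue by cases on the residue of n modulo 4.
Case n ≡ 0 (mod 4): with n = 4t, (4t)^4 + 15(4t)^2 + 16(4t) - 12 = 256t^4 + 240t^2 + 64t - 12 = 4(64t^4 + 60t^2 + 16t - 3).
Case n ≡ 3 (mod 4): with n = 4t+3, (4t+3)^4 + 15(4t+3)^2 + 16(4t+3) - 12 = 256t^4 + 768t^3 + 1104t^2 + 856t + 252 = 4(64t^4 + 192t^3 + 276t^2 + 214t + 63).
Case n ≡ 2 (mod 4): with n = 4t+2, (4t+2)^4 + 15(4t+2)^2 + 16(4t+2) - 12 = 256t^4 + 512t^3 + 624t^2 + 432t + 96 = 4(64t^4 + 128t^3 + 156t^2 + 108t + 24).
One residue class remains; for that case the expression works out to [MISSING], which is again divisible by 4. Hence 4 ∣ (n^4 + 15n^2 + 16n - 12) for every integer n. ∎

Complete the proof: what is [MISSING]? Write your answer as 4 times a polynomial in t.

4(64t^4 + 64t^3 + 84t^2 + 50t + 5)

Only n ≡ 1 (mod 4) is unaccounted for. Put n = 4t+1:
(4t+1)^4 + 15(4t+1)^2 + 16(4t+1) - 12 expands to 256t^4 + 256t^3 + 336t^2 + 200t + 20,
and factoring out 4 leaves 4(64t^4 + 64t^3 + 84t^2 + 50t + 5).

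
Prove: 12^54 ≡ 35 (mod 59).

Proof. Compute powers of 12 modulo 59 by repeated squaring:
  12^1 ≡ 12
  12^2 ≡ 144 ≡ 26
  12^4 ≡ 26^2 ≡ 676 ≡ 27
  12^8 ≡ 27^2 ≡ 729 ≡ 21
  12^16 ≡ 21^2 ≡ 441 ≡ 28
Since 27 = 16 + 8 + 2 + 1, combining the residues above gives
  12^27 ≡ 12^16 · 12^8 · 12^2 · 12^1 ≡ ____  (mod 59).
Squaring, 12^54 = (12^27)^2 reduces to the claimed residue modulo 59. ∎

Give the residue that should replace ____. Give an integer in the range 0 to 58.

25

Multiply the listed residues: 28 · 21 · 26 · 12 = 588 → 15288 → 183456.
Reducing modulo 59: 183456 = 3109·59 + 25, so 12^27 ≡ 25.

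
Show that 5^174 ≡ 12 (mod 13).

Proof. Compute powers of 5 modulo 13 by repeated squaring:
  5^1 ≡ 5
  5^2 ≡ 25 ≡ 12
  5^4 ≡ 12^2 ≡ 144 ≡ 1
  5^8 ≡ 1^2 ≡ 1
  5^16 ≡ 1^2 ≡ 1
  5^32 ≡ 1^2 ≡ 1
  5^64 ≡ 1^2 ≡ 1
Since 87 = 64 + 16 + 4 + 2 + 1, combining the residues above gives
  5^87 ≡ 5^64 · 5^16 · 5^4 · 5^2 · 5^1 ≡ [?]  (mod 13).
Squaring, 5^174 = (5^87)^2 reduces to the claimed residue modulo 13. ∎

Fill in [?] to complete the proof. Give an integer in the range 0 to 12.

8

5^64 · 5^16 · 5^4 · 5^2 · 5^1 ≡ 1 · 1 · 1 · 12 · 5 = 60.
60 mod 13 = 8, so 5^87 ≡ 8 (mod 13).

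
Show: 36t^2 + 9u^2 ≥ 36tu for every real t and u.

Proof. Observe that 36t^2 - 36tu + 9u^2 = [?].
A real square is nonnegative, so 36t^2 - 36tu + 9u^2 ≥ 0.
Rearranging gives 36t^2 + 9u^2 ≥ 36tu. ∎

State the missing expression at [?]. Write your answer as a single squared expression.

(6t - 3u)^2

The leading and trailing coefficients are 6^2 and 3^2, and 36 = 2·6·3, so the trinomial is (6t - 3u)^2.
Hence 36t^2 - 36tu + 9u^2 ≥ 0.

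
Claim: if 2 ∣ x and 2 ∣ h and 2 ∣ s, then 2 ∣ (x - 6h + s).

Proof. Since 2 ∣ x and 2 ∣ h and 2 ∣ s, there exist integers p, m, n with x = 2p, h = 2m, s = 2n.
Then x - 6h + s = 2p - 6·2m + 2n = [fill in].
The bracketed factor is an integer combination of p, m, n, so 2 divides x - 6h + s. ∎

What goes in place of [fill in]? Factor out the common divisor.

2(-6m + n + p)

Pull the common 2 out of every term: 2p - 6·2m + 2n = 2(-6m + n + p).
-6m + n + p is an integer, which exhibits the divisibility.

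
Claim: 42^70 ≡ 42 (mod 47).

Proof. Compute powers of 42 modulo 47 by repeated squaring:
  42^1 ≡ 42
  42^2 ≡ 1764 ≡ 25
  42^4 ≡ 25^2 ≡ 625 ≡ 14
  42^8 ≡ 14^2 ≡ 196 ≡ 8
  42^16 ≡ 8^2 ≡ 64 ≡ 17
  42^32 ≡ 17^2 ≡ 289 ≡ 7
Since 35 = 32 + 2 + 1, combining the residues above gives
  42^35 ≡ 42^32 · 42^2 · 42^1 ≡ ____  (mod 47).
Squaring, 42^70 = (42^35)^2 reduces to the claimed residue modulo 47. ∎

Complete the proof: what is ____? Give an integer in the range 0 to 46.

42^32 · 42^2 · 42^1 ≡ 7 · 25 · 42 = 7350.
7350 mod 47 = 18, so 42^35 ≡ 18 (mod 47).

18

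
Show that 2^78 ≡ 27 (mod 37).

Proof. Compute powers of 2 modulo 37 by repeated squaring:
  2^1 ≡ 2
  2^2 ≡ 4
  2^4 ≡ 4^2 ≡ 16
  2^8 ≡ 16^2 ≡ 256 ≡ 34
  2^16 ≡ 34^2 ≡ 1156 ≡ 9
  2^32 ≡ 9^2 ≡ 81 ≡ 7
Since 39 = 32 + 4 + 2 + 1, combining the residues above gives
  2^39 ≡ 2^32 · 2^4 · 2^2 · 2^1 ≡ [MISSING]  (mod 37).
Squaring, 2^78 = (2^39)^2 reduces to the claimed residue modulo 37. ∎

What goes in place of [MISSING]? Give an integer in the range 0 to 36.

Multiply the listed residues: 7 · 16 · 4 · 2 = 112 → 448 → 896.
Reducing modulo 37: 896 = 24·37 + 8, so 2^39 ≡ 8.

8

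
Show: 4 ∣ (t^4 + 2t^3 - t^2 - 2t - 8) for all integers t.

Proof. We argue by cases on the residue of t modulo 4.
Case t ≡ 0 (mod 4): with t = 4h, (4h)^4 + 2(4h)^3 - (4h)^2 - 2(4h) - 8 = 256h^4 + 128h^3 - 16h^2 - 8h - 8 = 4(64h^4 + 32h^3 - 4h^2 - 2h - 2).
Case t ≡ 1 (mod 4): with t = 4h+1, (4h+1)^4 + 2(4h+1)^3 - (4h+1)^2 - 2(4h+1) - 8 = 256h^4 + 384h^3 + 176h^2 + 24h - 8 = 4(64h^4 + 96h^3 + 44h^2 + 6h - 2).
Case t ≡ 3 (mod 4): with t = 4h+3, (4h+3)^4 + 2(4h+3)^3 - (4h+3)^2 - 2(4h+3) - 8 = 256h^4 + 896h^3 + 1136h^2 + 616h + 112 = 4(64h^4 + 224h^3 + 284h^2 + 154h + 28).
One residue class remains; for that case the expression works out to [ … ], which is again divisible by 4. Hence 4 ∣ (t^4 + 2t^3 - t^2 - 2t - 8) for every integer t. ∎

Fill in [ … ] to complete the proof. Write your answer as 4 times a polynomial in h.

4(64h^4 + 160h^3 + 140h^2 + 50h + 4)

The residues treated are {0, 1, 3}, so the missing case is t ≡ 2 (mod 4); write t = 4h+2.
Then (4h+2)^4 + 2(4h+2)^3 - (4h+2)^2 - 2(4h+2) - 8 = 256h^4 + 640h^3 + 560h^2 + 200h + 16 = 4(64h^4 + 160h^3 + 140h^2 + 50h + 4).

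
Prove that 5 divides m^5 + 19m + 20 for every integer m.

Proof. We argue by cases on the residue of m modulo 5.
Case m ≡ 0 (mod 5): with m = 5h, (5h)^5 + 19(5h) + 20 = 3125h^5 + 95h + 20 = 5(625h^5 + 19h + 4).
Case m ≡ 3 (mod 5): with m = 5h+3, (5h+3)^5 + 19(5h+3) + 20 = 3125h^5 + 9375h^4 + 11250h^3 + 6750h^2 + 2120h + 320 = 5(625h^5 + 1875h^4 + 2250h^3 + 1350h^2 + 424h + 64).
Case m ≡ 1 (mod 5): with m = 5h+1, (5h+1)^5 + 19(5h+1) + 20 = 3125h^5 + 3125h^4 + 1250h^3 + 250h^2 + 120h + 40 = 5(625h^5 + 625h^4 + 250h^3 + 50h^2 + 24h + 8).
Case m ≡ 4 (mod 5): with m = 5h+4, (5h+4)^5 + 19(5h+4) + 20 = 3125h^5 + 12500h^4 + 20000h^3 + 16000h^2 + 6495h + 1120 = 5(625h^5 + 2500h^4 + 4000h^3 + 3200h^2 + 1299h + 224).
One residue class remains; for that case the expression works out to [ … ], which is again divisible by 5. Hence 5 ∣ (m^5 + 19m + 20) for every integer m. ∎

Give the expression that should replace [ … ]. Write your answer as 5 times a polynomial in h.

5(625h^5 + 1250h^4 + 1000h^3 + 400h^2 + 99h + 18)

The residues treated are {0, 3, 1, 4}, so the missing case is m ≡ 2 (mod 5); write m = 5h+2.
Then (5h+2)^5 + 19(5h+2) + 20 = 3125h^5 + 6250h^4 + 5000h^3 + 2000h^2 + 495h + 90 = 5(625h^5 + 1250h^4 + 1000h^3 + 400h^2 + 99h + 18).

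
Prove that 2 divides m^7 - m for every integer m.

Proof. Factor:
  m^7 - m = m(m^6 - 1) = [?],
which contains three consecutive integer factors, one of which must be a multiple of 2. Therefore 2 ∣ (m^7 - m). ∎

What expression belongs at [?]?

m^6 - 1 = (m^2 - 1)(m^4 + m^2 + 1), and m^2 - 1 = (m-1)(m+1).
So m(m^6 - 1) = (m - 1)m(m + 1)(m^4 + m^2 + 1).

(m - 1)m(m + 1)(m^4 + m^2 + 1)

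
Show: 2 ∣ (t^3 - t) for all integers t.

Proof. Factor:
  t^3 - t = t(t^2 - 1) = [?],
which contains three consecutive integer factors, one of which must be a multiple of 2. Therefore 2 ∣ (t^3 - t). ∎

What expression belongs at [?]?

(t - 1)t(t + 1)

t(t^2 - 1) = t(t - 1)(t + 1) = (t - 1)t(t + 1).
These three factors are consecutive integers, so their product is divisible by 2.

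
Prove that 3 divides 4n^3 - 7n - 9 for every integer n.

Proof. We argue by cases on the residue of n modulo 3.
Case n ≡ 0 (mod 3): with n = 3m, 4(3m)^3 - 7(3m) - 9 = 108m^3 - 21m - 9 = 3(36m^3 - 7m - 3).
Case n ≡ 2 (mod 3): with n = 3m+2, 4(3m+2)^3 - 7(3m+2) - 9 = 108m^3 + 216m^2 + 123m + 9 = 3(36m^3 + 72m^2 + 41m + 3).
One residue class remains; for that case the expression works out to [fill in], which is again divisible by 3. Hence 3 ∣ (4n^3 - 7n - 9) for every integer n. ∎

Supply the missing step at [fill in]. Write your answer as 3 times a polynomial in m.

3(36m^3 + 36m^2 + 5m - 4)

Only n ≡ 1 (mod 3) is unaccounted for. Put n = 3m+1:
4(3m+1)^3 - 7(3m+1) - 9 expands to 108m^3 + 108m^2 + 15m - 12,
and factoring out 3 leaves 3(36m^3 + 36m^2 + 5m - 4).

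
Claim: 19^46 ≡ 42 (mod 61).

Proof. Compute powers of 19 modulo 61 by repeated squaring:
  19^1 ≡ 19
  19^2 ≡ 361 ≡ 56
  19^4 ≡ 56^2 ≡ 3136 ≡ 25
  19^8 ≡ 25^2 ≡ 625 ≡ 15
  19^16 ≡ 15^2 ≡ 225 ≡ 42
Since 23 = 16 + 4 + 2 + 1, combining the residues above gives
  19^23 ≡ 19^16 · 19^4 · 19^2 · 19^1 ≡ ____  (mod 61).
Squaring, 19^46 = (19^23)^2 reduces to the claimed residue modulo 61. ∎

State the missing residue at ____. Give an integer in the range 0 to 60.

46

Multiply the listed residues: 42 · 25 · 56 · 19 = 1050 → 58800 → 1117200.
Reducing modulo 61: 1117200 = 18314·61 + 46, so 19^23 ≡ 46.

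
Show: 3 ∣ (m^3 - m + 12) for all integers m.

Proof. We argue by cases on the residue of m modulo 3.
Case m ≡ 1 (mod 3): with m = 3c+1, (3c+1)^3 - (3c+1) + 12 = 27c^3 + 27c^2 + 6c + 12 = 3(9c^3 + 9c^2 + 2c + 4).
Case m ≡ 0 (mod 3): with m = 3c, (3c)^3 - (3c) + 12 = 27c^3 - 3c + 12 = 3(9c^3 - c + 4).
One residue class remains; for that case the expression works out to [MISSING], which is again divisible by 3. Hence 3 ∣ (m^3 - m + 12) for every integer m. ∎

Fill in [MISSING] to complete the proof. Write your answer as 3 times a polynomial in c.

The residues treated are {1, 0}, so the missing case is m ≡ 2 (mod 3); write m = 3c+2.
Then (3c+2)^3 - (3c+2) + 12 = 27c^3 + 54c^2 + 33c + 18 = 3(9c^3 + 18c^2 + 11c + 6).

3(9c^3 + 18c^2 + 11c + 6)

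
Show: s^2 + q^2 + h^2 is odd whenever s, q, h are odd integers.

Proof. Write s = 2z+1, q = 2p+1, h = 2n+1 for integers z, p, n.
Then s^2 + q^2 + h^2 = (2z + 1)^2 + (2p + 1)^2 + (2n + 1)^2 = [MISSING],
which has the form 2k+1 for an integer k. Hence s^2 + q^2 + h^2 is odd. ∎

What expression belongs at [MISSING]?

Expanding: (2z + 1)^2 + (2p + 1)^2 + (2n + 1)^2 = 4n^2 + 4n + 4p^2 + 4p + 4z^2 + 4z + 3.
Every term except the constant is even, so this is 2(2n^2 + 2n + 2p^2 + 2p + 2z^2 + 2z + 1) + 1,
and 2n^2 + 2n + 2p^2 + 2p + 2z^2 + 2z + 1 ∈ ℤ gives the required form.

2(2n^2 + 2n + 2p^2 + 2p + 2z^2 + 2z + 1) + 1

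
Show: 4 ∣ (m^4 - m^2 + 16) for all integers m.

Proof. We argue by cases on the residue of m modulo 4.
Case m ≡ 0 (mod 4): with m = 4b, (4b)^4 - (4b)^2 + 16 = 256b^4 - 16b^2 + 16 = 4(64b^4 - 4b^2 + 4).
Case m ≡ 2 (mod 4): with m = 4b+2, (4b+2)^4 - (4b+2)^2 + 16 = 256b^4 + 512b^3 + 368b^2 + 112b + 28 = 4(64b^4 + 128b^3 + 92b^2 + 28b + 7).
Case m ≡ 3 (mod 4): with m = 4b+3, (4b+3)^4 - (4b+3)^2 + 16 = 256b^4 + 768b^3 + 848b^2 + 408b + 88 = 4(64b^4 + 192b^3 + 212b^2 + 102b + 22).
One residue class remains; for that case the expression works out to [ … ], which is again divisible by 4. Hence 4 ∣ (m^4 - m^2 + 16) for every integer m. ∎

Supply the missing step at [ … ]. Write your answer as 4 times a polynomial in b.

Only m ≡ 1 (mod 4) is unaccounted for. Put m = 4b+1:
(4b+1)^4 - (4b+1)^2 + 16 expands to 256b^4 + 256b^3 + 80b^2 + 8b + 16,
and factoring out 4 leaves 4(64b^4 + 64b^3 + 20b^2 + 2b + 4).

4(64b^4 + 64b^3 + 20b^2 + 2b + 4)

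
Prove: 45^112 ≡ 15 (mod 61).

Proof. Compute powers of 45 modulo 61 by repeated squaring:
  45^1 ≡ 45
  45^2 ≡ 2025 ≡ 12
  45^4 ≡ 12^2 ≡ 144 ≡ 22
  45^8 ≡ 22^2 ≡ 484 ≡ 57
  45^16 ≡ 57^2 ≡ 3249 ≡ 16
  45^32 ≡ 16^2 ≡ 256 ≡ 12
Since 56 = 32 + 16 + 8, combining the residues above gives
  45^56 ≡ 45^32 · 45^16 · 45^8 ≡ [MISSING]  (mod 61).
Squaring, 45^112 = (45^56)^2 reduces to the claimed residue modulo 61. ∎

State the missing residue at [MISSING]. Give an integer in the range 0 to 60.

25

45^32 · 45^16 · 45^8 ≡ 12 · 16 · 57 = 10944.
10944 mod 61 = 25, so 45^56 ≡ 25 (mod 61).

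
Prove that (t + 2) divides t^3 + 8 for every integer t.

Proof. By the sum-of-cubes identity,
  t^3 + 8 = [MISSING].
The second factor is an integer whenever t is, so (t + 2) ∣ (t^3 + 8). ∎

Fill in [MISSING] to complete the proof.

(t + 2)(t^2 - 2t + 4)

Polynomial division of t^3 + 8 by t + 2 leaves remainder 0 and quotient t^2 - 2t + 4.
Hence t^3 + 8 = (t + 2)(t^2 - 2t + 4).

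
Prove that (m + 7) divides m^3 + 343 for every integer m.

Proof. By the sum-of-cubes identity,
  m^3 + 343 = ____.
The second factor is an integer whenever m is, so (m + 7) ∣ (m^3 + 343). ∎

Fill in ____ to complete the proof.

a^3 + b^3 = (a + b)(a^2 - ab + b^2). With a = m, b = 7:
m^3 + 343 = (m + 7)(m^2 - 7m + 49).

(m + 7)(m^2 - 7m + 49)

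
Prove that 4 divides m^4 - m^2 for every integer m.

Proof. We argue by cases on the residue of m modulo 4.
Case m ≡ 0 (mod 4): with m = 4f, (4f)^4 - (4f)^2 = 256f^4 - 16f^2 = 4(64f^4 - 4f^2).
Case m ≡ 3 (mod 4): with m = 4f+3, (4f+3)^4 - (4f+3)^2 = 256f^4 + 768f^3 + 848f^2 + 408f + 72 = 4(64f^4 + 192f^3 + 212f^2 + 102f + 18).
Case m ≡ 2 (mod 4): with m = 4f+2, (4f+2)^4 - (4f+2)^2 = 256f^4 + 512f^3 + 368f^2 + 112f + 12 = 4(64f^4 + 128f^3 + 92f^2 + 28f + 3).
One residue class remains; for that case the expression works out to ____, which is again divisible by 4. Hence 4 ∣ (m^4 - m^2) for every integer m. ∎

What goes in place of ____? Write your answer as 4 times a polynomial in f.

4(64f^4 + 64f^3 + 20f^2 + 2f)

The residues treated are {0, 3, 2}, so the missing case is m ≡ 1 (mod 4); write m = 4f+1.
Then (4f+1)^4 - (4f+1)^2 = 256f^4 + 256f^3 + 80f^2 + 8f = 4(64f^4 + 64f^3 + 20f^2 + 2f).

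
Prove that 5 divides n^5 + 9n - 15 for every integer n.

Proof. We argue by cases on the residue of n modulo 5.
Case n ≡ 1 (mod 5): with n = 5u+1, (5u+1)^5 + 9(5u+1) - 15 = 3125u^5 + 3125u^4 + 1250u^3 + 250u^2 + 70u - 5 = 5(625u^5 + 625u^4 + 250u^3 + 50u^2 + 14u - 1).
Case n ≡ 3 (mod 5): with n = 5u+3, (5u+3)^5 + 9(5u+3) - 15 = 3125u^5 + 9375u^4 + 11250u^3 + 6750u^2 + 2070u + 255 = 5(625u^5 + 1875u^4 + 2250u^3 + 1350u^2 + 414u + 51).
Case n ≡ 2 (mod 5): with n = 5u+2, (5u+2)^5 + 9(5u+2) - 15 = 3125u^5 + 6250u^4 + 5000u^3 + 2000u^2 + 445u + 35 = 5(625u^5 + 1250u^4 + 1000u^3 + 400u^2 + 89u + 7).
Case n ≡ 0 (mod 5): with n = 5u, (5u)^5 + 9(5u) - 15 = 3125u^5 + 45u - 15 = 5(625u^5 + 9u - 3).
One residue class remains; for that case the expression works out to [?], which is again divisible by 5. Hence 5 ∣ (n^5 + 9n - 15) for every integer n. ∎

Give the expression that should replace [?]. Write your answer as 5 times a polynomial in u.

5(625u^5 + 2500u^4 + 4000u^3 + 3200u^2 + 1289u + 209)

Only n ≡ 4 (mod 5) is unaccounted for. Put n = 5u+4:
(5u+4)^5 + 9(5u+4) - 15 expands to 3125u^5 + 12500u^4 + 20000u^3 + 16000u^2 + 6445u + 1045,
and factoring out 5 leaves 5(625u^5 + 2500u^4 + 4000u^3 + 3200u^2 + 1289u + 209).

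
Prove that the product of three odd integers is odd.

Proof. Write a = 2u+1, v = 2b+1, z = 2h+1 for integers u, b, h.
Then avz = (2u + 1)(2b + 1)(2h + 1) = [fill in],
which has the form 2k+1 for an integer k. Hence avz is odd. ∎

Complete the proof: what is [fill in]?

2(4bhu + 2bh + 2bu + b + 2hu + h + u) + 1

(2u + 1)(2b + 1)(2h + 1) = 8bhu + 4bh + 4bu + 2b + 4hu + 2h + 2u + 1
= 2(4bhu + 2bh + 2bu + b + 2hu + h + u) + 1.
Since 4bhu + 2bh + 2bu + b + 2hu + h + u is an integer, the product is of the form 2k+1 for an integer k.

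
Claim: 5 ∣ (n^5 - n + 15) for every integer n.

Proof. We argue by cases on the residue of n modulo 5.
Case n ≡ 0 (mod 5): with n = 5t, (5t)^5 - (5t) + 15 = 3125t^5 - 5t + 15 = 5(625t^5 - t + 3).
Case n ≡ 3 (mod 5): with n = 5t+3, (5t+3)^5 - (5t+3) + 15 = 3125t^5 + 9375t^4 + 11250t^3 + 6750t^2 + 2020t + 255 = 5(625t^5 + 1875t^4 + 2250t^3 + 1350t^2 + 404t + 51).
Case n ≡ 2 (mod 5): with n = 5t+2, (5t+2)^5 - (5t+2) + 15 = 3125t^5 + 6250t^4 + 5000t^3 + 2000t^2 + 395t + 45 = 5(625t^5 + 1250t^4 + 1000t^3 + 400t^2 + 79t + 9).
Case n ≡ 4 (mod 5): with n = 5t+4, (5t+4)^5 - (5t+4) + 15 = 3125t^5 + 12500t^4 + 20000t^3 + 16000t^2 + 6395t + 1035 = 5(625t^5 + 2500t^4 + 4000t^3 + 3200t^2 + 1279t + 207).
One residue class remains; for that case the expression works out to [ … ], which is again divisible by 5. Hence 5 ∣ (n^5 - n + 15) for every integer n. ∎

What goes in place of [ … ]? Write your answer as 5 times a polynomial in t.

5(625t^5 + 625t^4 + 250t^3 + 50t^2 + 4t + 3)

Only n ≡ 1 (mod 5) is unaccounted for. Put n = 5t+1:
(5t+1)^5 - (5t+1) + 15 expands to 3125t^5 + 3125t^4 + 1250t^3 + 250t^2 + 20t + 15,
and factoring out 5 leaves 5(625t^5 + 625t^4 + 250t^3 + 50t^2 + 4t + 3).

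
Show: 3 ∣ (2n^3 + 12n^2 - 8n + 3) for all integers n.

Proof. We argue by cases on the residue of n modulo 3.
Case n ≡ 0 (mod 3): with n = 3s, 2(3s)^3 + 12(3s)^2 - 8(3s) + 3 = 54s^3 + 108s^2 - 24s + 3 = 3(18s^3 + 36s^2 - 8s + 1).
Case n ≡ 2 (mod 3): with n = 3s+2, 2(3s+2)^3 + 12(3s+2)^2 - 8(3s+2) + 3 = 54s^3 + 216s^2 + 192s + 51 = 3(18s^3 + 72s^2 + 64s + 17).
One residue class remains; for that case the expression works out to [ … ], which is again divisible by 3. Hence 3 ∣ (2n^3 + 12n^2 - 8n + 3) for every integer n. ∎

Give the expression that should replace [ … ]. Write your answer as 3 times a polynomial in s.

3(18s^3 + 54s^2 + 22s + 3)

Only n ≡ 1 (mod 3) is unaccounted for. Put n = 3s+1:
2(3s+1)^3 + 12(3s+1)^2 - 8(3s+1) + 3 expands to 54s^3 + 162s^2 + 66s + 9,
and factoring out 3 leaves 3(18s^3 + 54s^2 + 22s + 3).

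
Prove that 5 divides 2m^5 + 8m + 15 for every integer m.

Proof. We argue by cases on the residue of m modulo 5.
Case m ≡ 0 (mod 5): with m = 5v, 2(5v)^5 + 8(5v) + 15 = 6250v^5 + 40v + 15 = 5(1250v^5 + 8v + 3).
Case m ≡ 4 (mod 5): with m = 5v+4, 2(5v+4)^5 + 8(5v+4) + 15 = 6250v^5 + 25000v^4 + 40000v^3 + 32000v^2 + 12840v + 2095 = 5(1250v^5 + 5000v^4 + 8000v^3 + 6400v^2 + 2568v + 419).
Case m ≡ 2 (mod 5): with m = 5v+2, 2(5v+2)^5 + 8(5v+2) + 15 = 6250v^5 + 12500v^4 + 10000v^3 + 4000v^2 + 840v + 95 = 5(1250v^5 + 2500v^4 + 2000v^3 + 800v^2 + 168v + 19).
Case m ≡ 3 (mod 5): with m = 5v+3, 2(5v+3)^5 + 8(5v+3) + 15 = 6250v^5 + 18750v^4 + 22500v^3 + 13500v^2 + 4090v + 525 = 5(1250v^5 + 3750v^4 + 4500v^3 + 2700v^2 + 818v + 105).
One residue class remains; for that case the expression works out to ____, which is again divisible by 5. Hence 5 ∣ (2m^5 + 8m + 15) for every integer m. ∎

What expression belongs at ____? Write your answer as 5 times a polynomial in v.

The residues treated are {0, 4, 2, 3}, so the missing case is m ≡ 1 (mod 5); write m = 5v+1.
Then 2(5v+1)^5 + 8(5v+1) + 15 = 6250v^5 + 6250v^4 + 2500v^3 + 500v^2 + 90v + 25 = 5(1250v^5 + 1250v^4 + 500v^3 + 100v^2 + 18v + 5).

5(1250v^5 + 1250v^4 + 500v^3 + 100v^2 + 18v + 5)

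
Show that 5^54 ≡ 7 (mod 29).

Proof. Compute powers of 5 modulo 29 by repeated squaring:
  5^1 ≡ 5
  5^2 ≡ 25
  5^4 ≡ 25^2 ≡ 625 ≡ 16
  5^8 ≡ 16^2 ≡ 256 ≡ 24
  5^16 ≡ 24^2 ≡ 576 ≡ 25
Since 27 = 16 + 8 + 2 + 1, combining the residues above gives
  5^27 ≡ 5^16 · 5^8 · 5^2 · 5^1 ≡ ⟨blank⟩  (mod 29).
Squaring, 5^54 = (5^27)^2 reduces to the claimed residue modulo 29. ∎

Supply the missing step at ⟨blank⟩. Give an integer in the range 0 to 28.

6

5^16 · 5^8 · 5^2 · 5^1 ≡ 25 · 24 · 25 · 5 = 75000.
75000 mod 29 = 6, so 5^27 ≡ 6 (mod 29).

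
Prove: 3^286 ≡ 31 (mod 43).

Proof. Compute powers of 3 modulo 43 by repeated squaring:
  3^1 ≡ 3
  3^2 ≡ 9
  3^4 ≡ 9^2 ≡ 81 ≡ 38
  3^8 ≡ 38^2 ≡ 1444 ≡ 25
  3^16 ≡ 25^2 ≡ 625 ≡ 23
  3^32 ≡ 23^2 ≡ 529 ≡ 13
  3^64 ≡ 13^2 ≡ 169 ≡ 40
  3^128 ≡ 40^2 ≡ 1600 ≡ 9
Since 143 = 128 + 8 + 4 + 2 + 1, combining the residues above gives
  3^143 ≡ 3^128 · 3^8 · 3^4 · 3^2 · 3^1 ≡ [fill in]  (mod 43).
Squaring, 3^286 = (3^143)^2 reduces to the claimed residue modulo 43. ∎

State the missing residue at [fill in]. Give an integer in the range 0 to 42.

26

3^128 · 3^8 · 3^4 · 3^2 · 3^1 ≡ 9 · 25 · 38 · 9 · 3 = 230850.
230850 mod 43 = 26, so 3^143 ≡ 26 (mod 43).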